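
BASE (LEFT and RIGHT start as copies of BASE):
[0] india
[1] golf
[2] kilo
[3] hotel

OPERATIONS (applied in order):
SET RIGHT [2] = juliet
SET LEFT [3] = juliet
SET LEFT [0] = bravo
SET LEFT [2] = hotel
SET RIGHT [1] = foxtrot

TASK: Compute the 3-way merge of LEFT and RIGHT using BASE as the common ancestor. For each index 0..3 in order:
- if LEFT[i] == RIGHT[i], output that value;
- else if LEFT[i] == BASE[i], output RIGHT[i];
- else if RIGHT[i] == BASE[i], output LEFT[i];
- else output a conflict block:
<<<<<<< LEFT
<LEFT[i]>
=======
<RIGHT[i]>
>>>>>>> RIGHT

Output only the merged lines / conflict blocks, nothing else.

Answer: bravo
foxtrot
<<<<<<< LEFT
hotel
=======
juliet
>>>>>>> RIGHT
juliet

Derivation:
Final LEFT:  [bravo, golf, hotel, juliet]
Final RIGHT: [india, foxtrot, juliet, hotel]
i=0: L=bravo, R=india=BASE -> take LEFT -> bravo
i=1: L=golf=BASE, R=foxtrot -> take RIGHT -> foxtrot
i=2: BASE=kilo L=hotel R=juliet all differ -> CONFLICT
i=3: L=juliet, R=hotel=BASE -> take LEFT -> juliet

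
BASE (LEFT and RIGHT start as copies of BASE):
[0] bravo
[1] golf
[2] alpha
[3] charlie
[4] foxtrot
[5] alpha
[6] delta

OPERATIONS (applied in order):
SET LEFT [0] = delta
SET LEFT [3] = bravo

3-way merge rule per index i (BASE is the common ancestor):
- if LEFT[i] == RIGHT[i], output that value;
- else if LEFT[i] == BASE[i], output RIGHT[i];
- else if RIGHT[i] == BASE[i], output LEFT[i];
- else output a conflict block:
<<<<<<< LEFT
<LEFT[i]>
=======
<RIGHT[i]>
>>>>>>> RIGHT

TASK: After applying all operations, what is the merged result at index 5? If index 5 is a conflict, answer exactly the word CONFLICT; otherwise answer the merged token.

Final LEFT:  [delta, golf, alpha, bravo, foxtrot, alpha, delta]
Final RIGHT: [bravo, golf, alpha, charlie, foxtrot, alpha, delta]
i=0: L=delta, R=bravo=BASE -> take LEFT -> delta
i=1: L=golf R=golf -> agree -> golf
i=2: L=alpha R=alpha -> agree -> alpha
i=3: L=bravo, R=charlie=BASE -> take LEFT -> bravo
i=4: L=foxtrot R=foxtrot -> agree -> foxtrot
i=5: L=alpha R=alpha -> agree -> alpha
i=6: L=delta R=delta -> agree -> delta
Index 5 -> alpha

Answer: alpha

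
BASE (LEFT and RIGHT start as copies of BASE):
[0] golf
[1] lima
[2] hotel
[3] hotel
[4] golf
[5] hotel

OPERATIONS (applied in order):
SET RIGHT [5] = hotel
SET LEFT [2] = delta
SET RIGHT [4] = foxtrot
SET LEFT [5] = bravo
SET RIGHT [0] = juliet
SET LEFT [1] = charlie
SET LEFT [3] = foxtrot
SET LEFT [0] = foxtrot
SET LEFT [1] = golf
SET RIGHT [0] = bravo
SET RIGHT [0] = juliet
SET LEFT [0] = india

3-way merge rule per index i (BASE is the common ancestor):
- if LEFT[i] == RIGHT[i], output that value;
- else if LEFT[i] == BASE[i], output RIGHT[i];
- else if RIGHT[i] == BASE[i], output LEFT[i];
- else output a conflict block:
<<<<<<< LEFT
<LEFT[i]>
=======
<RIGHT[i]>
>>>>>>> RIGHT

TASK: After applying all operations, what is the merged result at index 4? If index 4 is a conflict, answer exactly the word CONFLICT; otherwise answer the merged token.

Final LEFT:  [india, golf, delta, foxtrot, golf, bravo]
Final RIGHT: [juliet, lima, hotel, hotel, foxtrot, hotel]
i=0: BASE=golf L=india R=juliet all differ -> CONFLICT
i=1: L=golf, R=lima=BASE -> take LEFT -> golf
i=2: L=delta, R=hotel=BASE -> take LEFT -> delta
i=3: L=foxtrot, R=hotel=BASE -> take LEFT -> foxtrot
i=4: L=golf=BASE, R=foxtrot -> take RIGHT -> foxtrot
i=5: L=bravo, R=hotel=BASE -> take LEFT -> bravo
Index 4 -> foxtrot

Answer: foxtrot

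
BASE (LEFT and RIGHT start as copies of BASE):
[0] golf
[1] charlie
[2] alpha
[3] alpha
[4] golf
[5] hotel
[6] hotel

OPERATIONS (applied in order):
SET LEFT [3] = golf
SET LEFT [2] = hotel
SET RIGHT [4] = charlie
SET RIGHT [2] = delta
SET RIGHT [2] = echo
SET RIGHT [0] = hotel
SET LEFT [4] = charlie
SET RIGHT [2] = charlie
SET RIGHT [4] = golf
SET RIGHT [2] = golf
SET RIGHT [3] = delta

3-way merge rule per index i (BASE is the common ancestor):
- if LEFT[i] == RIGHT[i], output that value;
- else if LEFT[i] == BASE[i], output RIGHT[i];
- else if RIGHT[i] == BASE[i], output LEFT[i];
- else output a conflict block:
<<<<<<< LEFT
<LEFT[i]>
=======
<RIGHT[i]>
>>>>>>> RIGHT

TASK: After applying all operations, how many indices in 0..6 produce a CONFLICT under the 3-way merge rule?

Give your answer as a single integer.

Answer: 2

Derivation:
Final LEFT:  [golf, charlie, hotel, golf, charlie, hotel, hotel]
Final RIGHT: [hotel, charlie, golf, delta, golf, hotel, hotel]
i=0: L=golf=BASE, R=hotel -> take RIGHT -> hotel
i=1: L=charlie R=charlie -> agree -> charlie
i=2: BASE=alpha L=hotel R=golf all differ -> CONFLICT
i=3: BASE=alpha L=golf R=delta all differ -> CONFLICT
i=4: L=charlie, R=golf=BASE -> take LEFT -> charlie
i=5: L=hotel R=hotel -> agree -> hotel
i=6: L=hotel R=hotel -> agree -> hotel
Conflict count: 2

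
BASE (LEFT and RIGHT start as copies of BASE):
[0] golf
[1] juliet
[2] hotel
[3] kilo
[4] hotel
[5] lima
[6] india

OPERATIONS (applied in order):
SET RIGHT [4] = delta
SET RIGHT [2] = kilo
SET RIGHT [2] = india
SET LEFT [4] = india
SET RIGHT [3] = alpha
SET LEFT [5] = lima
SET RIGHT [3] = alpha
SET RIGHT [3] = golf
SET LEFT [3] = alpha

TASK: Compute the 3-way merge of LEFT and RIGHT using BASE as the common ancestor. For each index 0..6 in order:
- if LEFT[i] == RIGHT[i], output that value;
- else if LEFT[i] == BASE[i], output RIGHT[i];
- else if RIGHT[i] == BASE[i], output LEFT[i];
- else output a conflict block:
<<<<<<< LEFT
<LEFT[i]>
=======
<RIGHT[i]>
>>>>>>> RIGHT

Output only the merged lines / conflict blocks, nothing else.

Final LEFT:  [golf, juliet, hotel, alpha, india, lima, india]
Final RIGHT: [golf, juliet, india, golf, delta, lima, india]
i=0: L=golf R=golf -> agree -> golf
i=1: L=juliet R=juliet -> agree -> juliet
i=2: L=hotel=BASE, R=india -> take RIGHT -> india
i=3: BASE=kilo L=alpha R=golf all differ -> CONFLICT
i=4: BASE=hotel L=india R=delta all differ -> CONFLICT
i=5: L=lima R=lima -> agree -> lima
i=6: L=india R=india -> agree -> india

Answer: golf
juliet
india
<<<<<<< LEFT
alpha
=======
golf
>>>>>>> RIGHT
<<<<<<< LEFT
india
=======
delta
>>>>>>> RIGHT
lima
india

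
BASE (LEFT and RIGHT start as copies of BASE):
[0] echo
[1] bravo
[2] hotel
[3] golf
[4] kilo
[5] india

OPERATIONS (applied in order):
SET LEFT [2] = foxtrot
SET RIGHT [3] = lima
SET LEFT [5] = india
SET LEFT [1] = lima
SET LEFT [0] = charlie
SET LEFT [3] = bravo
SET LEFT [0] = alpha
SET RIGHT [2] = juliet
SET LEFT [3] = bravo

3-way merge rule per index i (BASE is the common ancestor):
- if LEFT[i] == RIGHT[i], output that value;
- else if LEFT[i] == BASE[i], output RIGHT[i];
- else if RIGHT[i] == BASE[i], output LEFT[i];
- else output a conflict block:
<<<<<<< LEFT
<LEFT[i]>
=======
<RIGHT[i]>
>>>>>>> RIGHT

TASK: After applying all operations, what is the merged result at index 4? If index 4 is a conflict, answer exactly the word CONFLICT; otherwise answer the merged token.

Answer: kilo

Derivation:
Final LEFT:  [alpha, lima, foxtrot, bravo, kilo, india]
Final RIGHT: [echo, bravo, juliet, lima, kilo, india]
i=0: L=alpha, R=echo=BASE -> take LEFT -> alpha
i=1: L=lima, R=bravo=BASE -> take LEFT -> lima
i=2: BASE=hotel L=foxtrot R=juliet all differ -> CONFLICT
i=3: BASE=golf L=bravo R=lima all differ -> CONFLICT
i=4: L=kilo R=kilo -> agree -> kilo
i=5: L=india R=india -> agree -> india
Index 4 -> kilo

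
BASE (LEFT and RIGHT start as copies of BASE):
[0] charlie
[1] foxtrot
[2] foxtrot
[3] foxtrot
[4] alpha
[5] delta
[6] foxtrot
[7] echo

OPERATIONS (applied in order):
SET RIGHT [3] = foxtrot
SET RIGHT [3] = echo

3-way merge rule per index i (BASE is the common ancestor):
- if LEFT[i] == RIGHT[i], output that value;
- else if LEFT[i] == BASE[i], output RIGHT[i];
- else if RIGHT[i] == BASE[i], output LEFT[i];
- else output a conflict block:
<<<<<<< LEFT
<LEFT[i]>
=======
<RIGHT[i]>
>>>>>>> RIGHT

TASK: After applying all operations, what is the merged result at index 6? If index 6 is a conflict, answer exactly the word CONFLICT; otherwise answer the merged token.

Answer: foxtrot

Derivation:
Final LEFT:  [charlie, foxtrot, foxtrot, foxtrot, alpha, delta, foxtrot, echo]
Final RIGHT: [charlie, foxtrot, foxtrot, echo, alpha, delta, foxtrot, echo]
i=0: L=charlie R=charlie -> agree -> charlie
i=1: L=foxtrot R=foxtrot -> agree -> foxtrot
i=2: L=foxtrot R=foxtrot -> agree -> foxtrot
i=3: L=foxtrot=BASE, R=echo -> take RIGHT -> echo
i=4: L=alpha R=alpha -> agree -> alpha
i=5: L=delta R=delta -> agree -> delta
i=6: L=foxtrot R=foxtrot -> agree -> foxtrot
i=7: L=echo R=echo -> agree -> echo
Index 6 -> foxtrot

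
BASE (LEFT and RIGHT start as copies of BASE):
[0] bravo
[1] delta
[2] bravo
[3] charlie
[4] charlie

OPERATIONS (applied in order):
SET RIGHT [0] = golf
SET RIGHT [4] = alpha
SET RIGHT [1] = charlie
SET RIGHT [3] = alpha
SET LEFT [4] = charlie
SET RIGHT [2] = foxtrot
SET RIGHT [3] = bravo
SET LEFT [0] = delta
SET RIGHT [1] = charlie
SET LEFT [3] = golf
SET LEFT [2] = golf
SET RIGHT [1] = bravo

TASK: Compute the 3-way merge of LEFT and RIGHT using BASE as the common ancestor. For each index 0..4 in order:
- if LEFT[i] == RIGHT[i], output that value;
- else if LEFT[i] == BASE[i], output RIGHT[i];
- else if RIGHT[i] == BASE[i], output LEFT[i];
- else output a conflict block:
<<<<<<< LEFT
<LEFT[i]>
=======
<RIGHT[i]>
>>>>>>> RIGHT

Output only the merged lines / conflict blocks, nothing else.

Answer: <<<<<<< LEFT
delta
=======
golf
>>>>>>> RIGHT
bravo
<<<<<<< LEFT
golf
=======
foxtrot
>>>>>>> RIGHT
<<<<<<< LEFT
golf
=======
bravo
>>>>>>> RIGHT
alpha

Derivation:
Final LEFT:  [delta, delta, golf, golf, charlie]
Final RIGHT: [golf, bravo, foxtrot, bravo, alpha]
i=0: BASE=bravo L=delta R=golf all differ -> CONFLICT
i=1: L=delta=BASE, R=bravo -> take RIGHT -> bravo
i=2: BASE=bravo L=golf R=foxtrot all differ -> CONFLICT
i=3: BASE=charlie L=golf R=bravo all differ -> CONFLICT
i=4: L=charlie=BASE, R=alpha -> take RIGHT -> alpha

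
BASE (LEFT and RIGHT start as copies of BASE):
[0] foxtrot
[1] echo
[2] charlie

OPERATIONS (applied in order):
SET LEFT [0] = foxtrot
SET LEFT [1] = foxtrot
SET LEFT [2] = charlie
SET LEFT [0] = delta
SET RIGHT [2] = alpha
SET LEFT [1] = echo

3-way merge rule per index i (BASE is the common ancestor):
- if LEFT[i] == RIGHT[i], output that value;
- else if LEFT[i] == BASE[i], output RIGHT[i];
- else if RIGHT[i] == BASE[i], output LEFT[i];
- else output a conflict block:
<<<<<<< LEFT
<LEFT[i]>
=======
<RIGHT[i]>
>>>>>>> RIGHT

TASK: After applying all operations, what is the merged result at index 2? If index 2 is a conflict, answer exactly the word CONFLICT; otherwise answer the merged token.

Final LEFT:  [delta, echo, charlie]
Final RIGHT: [foxtrot, echo, alpha]
i=0: L=delta, R=foxtrot=BASE -> take LEFT -> delta
i=1: L=echo R=echo -> agree -> echo
i=2: L=charlie=BASE, R=alpha -> take RIGHT -> alpha
Index 2 -> alpha

Answer: alpha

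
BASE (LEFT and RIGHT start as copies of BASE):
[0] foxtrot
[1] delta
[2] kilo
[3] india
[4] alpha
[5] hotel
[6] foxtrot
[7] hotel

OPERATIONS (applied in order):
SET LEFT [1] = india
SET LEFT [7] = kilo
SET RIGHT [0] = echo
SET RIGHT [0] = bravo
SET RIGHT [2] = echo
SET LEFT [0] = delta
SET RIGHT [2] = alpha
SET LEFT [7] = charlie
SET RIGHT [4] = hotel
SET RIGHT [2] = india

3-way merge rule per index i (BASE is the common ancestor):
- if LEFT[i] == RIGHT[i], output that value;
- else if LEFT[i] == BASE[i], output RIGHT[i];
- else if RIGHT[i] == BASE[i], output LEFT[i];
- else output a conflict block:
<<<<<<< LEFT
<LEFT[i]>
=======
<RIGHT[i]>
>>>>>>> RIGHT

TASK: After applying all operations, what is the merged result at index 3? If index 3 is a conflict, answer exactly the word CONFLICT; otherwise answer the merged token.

Answer: india

Derivation:
Final LEFT:  [delta, india, kilo, india, alpha, hotel, foxtrot, charlie]
Final RIGHT: [bravo, delta, india, india, hotel, hotel, foxtrot, hotel]
i=0: BASE=foxtrot L=delta R=bravo all differ -> CONFLICT
i=1: L=india, R=delta=BASE -> take LEFT -> india
i=2: L=kilo=BASE, R=india -> take RIGHT -> india
i=3: L=india R=india -> agree -> india
i=4: L=alpha=BASE, R=hotel -> take RIGHT -> hotel
i=5: L=hotel R=hotel -> agree -> hotel
i=6: L=foxtrot R=foxtrot -> agree -> foxtrot
i=7: L=charlie, R=hotel=BASE -> take LEFT -> charlie
Index 3 -> india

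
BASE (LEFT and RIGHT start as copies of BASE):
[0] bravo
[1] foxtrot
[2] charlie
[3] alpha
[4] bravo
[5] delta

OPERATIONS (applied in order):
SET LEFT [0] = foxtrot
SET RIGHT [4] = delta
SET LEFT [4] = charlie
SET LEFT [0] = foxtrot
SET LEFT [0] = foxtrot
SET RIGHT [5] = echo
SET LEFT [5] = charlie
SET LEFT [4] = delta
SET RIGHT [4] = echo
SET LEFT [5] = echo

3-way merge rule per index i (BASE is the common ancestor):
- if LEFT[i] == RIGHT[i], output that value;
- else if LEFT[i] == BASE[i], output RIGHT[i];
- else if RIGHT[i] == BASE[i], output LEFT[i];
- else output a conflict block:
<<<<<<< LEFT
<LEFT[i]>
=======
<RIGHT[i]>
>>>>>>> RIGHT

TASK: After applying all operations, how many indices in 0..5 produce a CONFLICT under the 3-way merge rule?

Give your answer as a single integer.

Answer: 1

Derivation:
Final LEFT:  [foxtrot, foxtrot, charlie, alpha, delta, echo]
Final RIGHT: [bravo, foxtrot, charlie, alpha, echo, echo]
i=0: L=foxtrot, R=bravo=BASE -> take LEFT -> foxtrot
i=1: L=foxtrot R=foxtrot -> agree -> foxtrot
i=2: L=charlie R=charlie -> agree -> charlie
i=3: L=alpha R=alpha -> agree -> alpha
i=4: BASE=bravo L=delta R=echo all differ -> CONFLICT
i=5: L=echo R=echo -> agree -> echo
Conflict count: 1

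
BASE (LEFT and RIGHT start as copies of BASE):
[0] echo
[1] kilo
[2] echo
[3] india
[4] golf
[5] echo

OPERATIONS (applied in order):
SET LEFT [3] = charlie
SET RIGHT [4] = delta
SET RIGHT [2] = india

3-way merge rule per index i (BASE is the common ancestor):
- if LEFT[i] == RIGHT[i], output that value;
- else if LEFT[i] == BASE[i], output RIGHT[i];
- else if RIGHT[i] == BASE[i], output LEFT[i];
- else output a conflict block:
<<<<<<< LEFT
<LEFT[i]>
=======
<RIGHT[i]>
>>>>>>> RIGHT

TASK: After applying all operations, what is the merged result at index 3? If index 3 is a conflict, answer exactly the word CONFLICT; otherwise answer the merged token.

Answer: charlie

Derivation:
Final LEFT:  [echo, kilo, echo, charlie, golf, echo]
Final RIGHT: [echo, kilo, india, india, delta, echo]
i=0: L=echo R=echo -> agree -> echo
i=1: L=kilo R=kilo -> agree -> kilo
i=2: L=echo=BASE, R=india -> take RIGHT -> india
i=3: L=charlie, R=india=BASE -> take LEFT -> charlie
i=4: L=golf=BASE, R=delta -> take RIGHT -> delta
i=5: L=echo R=echo -> agree -> echo
Index 3 -> charlie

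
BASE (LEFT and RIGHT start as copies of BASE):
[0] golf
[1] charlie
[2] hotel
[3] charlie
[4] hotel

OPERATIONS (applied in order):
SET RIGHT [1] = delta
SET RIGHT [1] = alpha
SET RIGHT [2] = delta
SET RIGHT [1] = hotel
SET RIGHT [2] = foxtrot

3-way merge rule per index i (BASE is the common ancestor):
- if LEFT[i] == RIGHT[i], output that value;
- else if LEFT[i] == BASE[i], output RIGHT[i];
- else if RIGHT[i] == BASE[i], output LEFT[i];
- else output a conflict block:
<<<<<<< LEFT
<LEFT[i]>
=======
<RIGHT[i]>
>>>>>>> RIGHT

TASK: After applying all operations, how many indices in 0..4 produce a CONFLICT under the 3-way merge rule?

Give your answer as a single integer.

Answer: 0

Derivation:
Final LEFT:  [golf, charlie, hotel, charlie, hotel]
Final RIGHT: [golf, hotel, foxtrot, charlie, hotel]
i=0: L=golf R=golf -> agree -> golf
i=1: L=charlie=BASE, R=hotel -> take RIGHT -> hotel
i=2: L=hotel=BASE, R=foxtrot -> take RIGHT -> foxtrot
i=3: L=charlie R=charlie -> agree -> charlie
i=4: L=hotel R=hotel -> agree -> hotel
Conflict count: 0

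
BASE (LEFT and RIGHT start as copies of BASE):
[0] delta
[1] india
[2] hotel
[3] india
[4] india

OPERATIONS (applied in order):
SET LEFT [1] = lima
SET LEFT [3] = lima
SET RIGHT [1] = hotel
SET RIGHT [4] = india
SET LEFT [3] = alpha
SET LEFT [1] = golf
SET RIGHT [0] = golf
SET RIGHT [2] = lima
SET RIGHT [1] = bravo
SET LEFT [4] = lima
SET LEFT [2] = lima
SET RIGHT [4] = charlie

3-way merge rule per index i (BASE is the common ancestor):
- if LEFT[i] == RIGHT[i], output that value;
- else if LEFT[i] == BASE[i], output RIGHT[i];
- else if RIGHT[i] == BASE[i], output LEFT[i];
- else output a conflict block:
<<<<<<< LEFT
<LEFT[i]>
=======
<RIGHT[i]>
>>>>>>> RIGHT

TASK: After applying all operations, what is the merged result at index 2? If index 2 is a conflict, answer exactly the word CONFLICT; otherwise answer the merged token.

Answer: lima

Derivation:
Final LEFT:  [delta, golf, lima, alpha, lima]
Final RIGHT: [golf, bravo, lima, india, charlie]
i=0: L=delta=BASE, R=golf -> take RIGHT -> golf
i=1: BASE=india L=golf R=bravo all differ -> CONFLICT
i=2: L=lima R=lima -> agree -> lima
i=3: L=alpha, R=india=BASE -> take LEFT -> alpha
i=4: BASE=india L=lima R=charlie all differ -> CONFLICT
Index 2 -> lima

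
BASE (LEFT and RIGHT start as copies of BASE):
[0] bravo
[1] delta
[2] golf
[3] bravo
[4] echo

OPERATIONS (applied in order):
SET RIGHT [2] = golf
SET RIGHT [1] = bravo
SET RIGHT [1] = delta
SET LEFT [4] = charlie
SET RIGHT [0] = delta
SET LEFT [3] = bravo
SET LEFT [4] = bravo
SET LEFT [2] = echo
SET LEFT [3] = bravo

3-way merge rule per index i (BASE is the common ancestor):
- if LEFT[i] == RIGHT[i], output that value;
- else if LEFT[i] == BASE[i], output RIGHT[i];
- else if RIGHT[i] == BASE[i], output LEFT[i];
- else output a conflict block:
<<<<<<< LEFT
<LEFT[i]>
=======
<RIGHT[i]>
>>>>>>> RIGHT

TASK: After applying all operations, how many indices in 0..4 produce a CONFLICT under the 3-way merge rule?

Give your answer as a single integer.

Final LEFT:  [bravo, delta, echo, bravo, bravo]
Final RIGHT: [delta, delta, golf, bravo, echo]
i=0: L=bravo=BASE, R=delta -> take RIGHT -> delta
i=1: L=delta R=delta -> agree -> delta
i=2: L=echo, R=golf=BASE -> take LEFT -> echo
i=3: L=bravo R=bravo -> agree -> bravo
i=4: L=bravo, R=echo=BASE -> take LEFT -> bravo
Conflict count: 0

Answer: 0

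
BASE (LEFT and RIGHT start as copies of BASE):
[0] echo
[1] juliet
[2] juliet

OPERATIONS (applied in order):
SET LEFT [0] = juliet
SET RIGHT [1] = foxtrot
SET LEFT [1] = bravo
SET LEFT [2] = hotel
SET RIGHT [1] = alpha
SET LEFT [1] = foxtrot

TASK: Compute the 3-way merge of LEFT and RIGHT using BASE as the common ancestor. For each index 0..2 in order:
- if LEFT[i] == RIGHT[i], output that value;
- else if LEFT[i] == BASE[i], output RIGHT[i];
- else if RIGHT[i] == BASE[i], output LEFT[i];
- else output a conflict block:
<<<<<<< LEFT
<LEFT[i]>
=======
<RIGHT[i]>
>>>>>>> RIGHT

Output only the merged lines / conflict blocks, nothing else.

Final LEFT:  [juliet, foxtrot, hotel]
Final RIGHT: [echo, alpha, juliet]
i=0: L=juliet, R=echo=BASE -> take LEFT -> juliet
i=1: BASE=juliet L=foxtrot R=alpha all differ -> CONFLICT
i=2: L=hotel, R=juliet=BASE -> take LEFT -> hotel

Answer: juliet
<<<<<<< LEFT
foxtrot
=======
alpha
>>>>>>> RIGHT
hotel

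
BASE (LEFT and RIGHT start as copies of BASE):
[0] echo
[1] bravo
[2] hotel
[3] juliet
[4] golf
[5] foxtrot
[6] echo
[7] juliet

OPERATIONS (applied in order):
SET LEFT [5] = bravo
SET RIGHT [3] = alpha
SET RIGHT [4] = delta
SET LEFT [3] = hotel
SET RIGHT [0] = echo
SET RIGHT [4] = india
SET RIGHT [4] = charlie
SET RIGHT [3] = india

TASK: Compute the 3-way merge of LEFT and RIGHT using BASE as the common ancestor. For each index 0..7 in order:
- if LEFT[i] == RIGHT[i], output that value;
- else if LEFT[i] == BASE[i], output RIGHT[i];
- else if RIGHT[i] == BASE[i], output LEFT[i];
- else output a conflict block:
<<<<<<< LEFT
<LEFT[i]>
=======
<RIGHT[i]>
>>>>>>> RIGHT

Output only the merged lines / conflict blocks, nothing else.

Answer: echo
bravo
hotel
<<<<<<< LEFT
hotel
=======
india
>>>>>>> RIGHT
charlie
bravo
echo
juliet

Derivation:
Final LEFT:  [echo, bravo, hotel, hotel, golf, bravo, echo, juliet]
Final RIGHT: [echo, bravo, hotel, india, charlie, foxtrot, echo, juliet]
i=0: L=echo R=echo -> agree -> echo
i=1: L=bravo R=bravo -> agree -> bravo
i=2: L=hotel R=hotel -> agree -> hotel
i=3: BASE=juliet L=hotel R=india all differ -> CONFLICT
i=4: L=golf=BASE, R=charlie -> take RIGHT -> charlie
i=5: L=bravo, R=foxtrot=BASE -> take LEFT -> bravo
i=6: L=echo R=echo -> agree -> echo
i=7: L=juliet R=juliet -> agree -> juliet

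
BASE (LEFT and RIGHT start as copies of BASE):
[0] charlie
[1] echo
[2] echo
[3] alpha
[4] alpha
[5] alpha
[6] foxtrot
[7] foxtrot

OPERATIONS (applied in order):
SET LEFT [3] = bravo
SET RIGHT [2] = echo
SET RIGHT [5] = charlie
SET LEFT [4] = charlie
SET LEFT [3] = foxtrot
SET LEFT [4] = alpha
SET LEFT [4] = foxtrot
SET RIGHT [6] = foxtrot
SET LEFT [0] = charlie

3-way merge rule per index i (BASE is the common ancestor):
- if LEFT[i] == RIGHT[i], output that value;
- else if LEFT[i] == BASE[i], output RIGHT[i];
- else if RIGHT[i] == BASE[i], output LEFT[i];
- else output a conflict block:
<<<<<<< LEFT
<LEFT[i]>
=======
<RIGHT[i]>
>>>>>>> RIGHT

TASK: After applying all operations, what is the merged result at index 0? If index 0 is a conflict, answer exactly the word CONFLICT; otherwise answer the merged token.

Final LEFT:  [charlie, echo, echo, foxtrot, foxtrot, alpha, foxtrot, foxtrot]
Final RIGHT: [charlie, echo, echo, alpha, alpha, charlie, foxtrot, foxtrot]
i=0: L=charlie R=charlie -> agree -> charlie
i=1: L=echo R=echo -> agree -> echo
i=2: L=echo R=echo -> agree -> echo
i=3: L=foxtrot, R=alpha=BASE -> take LEFT -> foxtrot
i=4: L=foxtrot, R=alpha=BASE -> take LEFT -> foxtrot
i=5: L=alpha=BASE, R=charlie -> take RIGHT -> charlie
i=6: L=foxtrot R=foxtrot -> agree -> foxtrot
i=7: L=foxtrot R=foxtrot -> agree -> foxtrot
Index 0 -> charlie

Answer: charlie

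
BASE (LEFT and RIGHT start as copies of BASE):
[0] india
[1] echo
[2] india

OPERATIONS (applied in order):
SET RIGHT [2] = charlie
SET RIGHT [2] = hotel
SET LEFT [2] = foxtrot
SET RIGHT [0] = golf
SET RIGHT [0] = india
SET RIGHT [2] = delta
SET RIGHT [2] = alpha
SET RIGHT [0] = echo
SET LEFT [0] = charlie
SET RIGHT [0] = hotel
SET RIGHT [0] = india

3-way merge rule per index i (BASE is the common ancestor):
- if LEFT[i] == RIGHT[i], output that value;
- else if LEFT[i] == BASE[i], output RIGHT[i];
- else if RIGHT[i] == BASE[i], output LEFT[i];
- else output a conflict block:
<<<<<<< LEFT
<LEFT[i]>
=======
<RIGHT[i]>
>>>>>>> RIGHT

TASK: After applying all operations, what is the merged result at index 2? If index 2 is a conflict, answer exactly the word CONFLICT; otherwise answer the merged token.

Answer: CONFLICT

Derivation:
Final LEFT:  [charlie, echo, foxtrot]
Final RIGHT: [india, echo, alpha]
i=0: L=charlie, R=india=BASE -> take LEFT -> charlie
i=1: L=echo R=echo -> agree -> echo
i=2: BASE=india L=foxtrot R=alpha all differ -> CONFLICT
Index 2 -> CONFLICT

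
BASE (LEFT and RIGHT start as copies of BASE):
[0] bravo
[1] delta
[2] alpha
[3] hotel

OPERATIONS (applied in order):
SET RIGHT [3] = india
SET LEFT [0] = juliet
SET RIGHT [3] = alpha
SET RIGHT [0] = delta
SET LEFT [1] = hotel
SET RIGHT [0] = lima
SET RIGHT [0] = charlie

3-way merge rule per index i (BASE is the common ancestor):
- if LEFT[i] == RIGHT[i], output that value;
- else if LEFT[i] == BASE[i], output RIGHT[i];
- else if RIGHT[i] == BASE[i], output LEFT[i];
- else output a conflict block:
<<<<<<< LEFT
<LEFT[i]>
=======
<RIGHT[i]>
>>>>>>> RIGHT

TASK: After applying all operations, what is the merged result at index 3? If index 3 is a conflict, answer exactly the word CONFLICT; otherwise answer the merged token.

Final LEFT:  [juliet, hotel, alpha, hotel]
Final RIGHT: [charlie, delta, alpha, alpha]
i=0: BASE=bravo L=juliet R=charlie all differ -> CONFLICT
i=1: L=hotel, R=delta=BASE -> take LEFT -> hotel
i=2: L=alpha R=alpha -> agree -> alpha
i=3: L=hotel=BASE, R=alpha -> take RIGHT -> alpha
Index 3 -> alpha

Answer: alpha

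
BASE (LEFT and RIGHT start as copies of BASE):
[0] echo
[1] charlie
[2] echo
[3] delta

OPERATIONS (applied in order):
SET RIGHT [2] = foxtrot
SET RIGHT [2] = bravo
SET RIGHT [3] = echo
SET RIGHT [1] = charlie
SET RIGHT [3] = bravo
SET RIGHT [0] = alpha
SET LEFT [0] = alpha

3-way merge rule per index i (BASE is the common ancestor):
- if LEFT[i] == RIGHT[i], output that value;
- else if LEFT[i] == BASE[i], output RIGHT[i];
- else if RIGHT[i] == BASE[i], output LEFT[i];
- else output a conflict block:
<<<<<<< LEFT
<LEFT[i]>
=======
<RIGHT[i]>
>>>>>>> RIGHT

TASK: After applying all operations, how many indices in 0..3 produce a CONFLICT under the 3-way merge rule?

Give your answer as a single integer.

Final LEFT:  [alpha, charlie, echo, delta]
Final RIGHT: [alpha, charlie, bravo, bravo]
i=0: L=alpha R=alpha -> agree -> alpha
i=1: L=charlie R=charlie -> agree -> charlie
i=2: L=echo=BASE, R=bravo -> take RIGHT -> bravo
i=3: L=delta=BASE, R=bravo -> take RIGHT -> bravo
Conflict count: 0

Answer: 0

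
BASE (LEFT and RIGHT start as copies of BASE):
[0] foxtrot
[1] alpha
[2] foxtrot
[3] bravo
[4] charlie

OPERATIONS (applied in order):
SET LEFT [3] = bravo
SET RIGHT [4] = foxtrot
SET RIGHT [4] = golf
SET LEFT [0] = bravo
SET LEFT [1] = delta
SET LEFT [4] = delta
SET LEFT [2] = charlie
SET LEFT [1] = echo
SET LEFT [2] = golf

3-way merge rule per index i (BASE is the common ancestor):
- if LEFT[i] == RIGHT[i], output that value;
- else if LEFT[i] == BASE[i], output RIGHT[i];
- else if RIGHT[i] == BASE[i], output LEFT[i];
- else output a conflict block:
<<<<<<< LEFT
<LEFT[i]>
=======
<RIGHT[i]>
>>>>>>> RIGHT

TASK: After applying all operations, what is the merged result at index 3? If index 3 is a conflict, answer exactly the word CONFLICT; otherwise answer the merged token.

Final LEFT:  [bravo, echo, golf, bravo, delta]
Final RIGHT: [foxtrot, alpha, foxtrot, bravo, golf]
i=0: L=bravo, R=foxtrot=BASE -> take LEFT -> bravo
i=1: L=echo, R=alpha=BASE -> take LEFT -> echo
i=2: L=golf, R=foxtrot=BASE -> take LEFT -> golf
i=3: L=bravo R=bravo -> agree -> bravo
i=4: BASE=charlie L=delta R=golf all differ -> CONFLICT
Index 3 -> bravo

Answer: bravo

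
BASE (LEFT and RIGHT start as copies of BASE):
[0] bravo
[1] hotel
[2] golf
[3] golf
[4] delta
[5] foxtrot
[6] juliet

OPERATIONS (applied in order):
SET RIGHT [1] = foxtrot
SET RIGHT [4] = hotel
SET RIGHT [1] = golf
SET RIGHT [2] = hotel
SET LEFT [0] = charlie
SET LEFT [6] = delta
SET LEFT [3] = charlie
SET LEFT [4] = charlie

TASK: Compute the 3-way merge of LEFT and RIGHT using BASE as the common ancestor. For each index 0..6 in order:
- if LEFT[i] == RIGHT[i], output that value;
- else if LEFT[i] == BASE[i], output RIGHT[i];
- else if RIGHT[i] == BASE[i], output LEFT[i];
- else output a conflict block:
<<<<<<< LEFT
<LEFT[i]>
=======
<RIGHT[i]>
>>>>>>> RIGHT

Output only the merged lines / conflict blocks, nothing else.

Answer: charlie
golf
hotel
charlie
<<<<<<< LEFT
charlie
=======
hotel
>>>>>>> RIGHT
foxtrot
delta

Derivation:
Final LEFT:  [charlie, hotel, golf, charlie, charlie, foxtrot, delta]
Final RIGHT: [bravo, golf, hotel, golf, hotel, foxtrot, juliet]
i=0: L=charlie, R=bravo=BASE -> take LEFT -> charlie
i=1: L=hotel=BASE, R=golf -> take RIGHT -> golf
i=2: L=golf=BASE, R=hotel -> take RIGHT -> hotel
i=3: L=charlie, R=golf=BASE -> take LEFT -> charlie
i=4: BASE=delta L=charlie R=hotel all differ -> CONFLICT
i=5: L=foxtrot R=foxtrot -> agree -> foxtrot
i=6: L=delta, R=juliet=BASE -> take LEFT -> delta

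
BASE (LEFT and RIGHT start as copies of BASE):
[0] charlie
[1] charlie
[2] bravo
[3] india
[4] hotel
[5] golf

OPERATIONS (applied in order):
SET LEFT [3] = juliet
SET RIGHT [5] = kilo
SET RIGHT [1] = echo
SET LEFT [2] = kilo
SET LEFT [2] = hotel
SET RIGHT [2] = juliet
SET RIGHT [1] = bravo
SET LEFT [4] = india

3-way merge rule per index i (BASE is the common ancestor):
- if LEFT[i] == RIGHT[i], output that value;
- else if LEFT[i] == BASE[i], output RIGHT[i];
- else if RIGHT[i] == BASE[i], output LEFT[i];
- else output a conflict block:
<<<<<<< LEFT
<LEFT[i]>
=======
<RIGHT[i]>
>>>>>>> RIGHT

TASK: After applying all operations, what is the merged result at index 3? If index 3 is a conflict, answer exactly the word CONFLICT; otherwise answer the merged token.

Answer: juliet

Derivation:
Final LEFT:  [charlie, charlie, hotel, juliet, india, golf]
Final RIGHT: [charlie, bravo, juliet, india, hotel, kilo]
i=0: L=charlie R=charlie -> agree -> charlie
i=1: L=charlie=BASE, R=bravo -> take RIGHT -> bravo
i=2: BASE=bravo L=hotel R=juliet all differ -> CONFLICT
i=3: L=juliet, R=india=BASE -> take LEFT -> juliet
i=4: L=india, R=hotel=BASE -> take LEFT -> india
i=5: L=golf=BASE, R=kilo -> take RIGHT -> kilo
Index 3 -> juliet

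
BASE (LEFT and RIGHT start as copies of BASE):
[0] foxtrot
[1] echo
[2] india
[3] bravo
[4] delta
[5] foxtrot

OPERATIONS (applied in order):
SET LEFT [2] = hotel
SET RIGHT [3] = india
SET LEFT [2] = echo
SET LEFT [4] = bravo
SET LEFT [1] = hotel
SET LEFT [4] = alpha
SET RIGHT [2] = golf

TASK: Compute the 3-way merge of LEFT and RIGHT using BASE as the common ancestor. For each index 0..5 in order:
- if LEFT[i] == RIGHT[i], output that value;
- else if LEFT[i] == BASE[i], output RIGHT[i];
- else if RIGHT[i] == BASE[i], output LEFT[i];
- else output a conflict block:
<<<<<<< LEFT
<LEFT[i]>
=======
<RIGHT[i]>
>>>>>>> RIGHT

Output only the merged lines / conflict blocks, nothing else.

Final LEFT:  [foxtrot, hotel, echo, bravo, alpha, foxtrot]
Final RIGHT: [foxtrot, echo, golf, india, delta, foxtrot]
i=0: L=foxtrot R=foxtrot -> agree -> foxtrot
i=1: L=hotel, R=echo=BASE -> take LEFT -> hotel
i=2: BASE=india L=echo R=golf all differ -> CONFLICT
i=3: L=bravo=BASE, R=india -> take RIGHT -> india
i=4: L=alpha, R=delta=BASE -> take LEFT -> alpha
i=5: L=foxtrot R=foxtrot -> agree -> foxtrot

Answer: foxtrot
hotel
<<<<<<< LEFT
echo
=======
golf
>>>>>>> RIGHT
india
alpha
foxtrot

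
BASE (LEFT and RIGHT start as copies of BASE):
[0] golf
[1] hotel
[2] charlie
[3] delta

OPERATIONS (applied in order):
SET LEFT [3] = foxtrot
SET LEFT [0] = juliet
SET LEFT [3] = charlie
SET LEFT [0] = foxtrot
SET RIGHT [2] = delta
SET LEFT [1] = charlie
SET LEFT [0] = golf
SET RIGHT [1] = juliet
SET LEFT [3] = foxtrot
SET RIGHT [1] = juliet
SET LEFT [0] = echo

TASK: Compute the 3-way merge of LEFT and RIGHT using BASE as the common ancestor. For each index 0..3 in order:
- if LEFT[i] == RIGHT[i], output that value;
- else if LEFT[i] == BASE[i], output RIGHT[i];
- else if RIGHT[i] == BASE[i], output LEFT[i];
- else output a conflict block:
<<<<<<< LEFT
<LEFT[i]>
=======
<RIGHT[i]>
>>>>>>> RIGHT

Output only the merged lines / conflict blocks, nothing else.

Answer: echo
<<<<<<< LEFT
charlie
=======
juliet
>>>>>>> RIGHT
delta
foxtrot

Derivation:
Final LEFT:  [echo, charlie, charlie, foxtrot]
Final RIGHT: [golf, juliet, delta, delta]
i=0: L=echo, R=golf=BASE -> take LEFT -> echo
i=1: BASE=hotel L=charlie R=juliet all differ -> CONFLICT
i=2: L=charlie=BASE, R=delta -> take RIGHT -> delta
i=3: L=foxtrot, R=delta=BASE -> take LEFT -> foxtrot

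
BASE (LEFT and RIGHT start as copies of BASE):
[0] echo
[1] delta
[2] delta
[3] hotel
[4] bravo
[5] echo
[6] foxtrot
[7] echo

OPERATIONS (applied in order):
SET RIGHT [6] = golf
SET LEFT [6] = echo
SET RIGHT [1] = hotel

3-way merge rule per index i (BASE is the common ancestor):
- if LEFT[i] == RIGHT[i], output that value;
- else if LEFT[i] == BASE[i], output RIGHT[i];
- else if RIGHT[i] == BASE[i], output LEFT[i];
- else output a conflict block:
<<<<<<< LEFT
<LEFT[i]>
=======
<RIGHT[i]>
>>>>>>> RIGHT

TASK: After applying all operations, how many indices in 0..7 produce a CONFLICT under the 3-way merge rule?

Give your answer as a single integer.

Final LEFT:  [echo, delta, delta, hotel, bravo, echo, echo, echo]
Final RIGHT: [echo, hotel, delta, hotel, bravo, echo, golf, echo]
i=0: L=echo R=echo -> agree -> echo
i=1: L=delta=BASE, R=hotel -> take RIGHT -> hotel
i=2: L=delta R=delta -> agree -> delta
i=3: L=hotel R=hotel -> agree -> hotel
i=4: L=bravo R=bravo -> agree -> bravo
i=5: L=echo R=echo -> agree -> echo
i=6: BASE=foxtrot L=echo R=golf all differ -> CONFLICT
i=7: L=echo R=echo -> agree -> echo
Conflict count: 1

Answer: 1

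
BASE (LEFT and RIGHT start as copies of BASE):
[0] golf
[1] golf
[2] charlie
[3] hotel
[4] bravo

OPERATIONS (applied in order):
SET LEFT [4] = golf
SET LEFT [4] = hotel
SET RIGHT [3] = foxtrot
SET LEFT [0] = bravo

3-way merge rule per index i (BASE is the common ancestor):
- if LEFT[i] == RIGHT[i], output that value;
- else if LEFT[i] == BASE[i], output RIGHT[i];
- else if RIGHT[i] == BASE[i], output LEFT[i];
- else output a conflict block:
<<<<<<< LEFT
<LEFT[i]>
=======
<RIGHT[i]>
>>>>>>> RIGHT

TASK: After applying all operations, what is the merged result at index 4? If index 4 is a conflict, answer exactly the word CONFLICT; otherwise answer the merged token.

Answer: hotel

Derivation:
Final LEFT:  [bravo, golf, charlie, hotel, hotel]
Final RIGHT: [golf, golf, charlie, foxtrot, bravo]
i=0: L=bravo, R=golf=BASE -> take LEFT -> bravo
i=1: L=golf R=golf -> agree -> golf
i=2: L=charlie R=charlie -> agree -> charlie
i=3: L=hotel=BASE, R=foxtrot -> take RIGHT -> foxtrot
i=4: L=hotel, R=bravo=BASE -> take LEFT -> hotel
Index 4 -> hotel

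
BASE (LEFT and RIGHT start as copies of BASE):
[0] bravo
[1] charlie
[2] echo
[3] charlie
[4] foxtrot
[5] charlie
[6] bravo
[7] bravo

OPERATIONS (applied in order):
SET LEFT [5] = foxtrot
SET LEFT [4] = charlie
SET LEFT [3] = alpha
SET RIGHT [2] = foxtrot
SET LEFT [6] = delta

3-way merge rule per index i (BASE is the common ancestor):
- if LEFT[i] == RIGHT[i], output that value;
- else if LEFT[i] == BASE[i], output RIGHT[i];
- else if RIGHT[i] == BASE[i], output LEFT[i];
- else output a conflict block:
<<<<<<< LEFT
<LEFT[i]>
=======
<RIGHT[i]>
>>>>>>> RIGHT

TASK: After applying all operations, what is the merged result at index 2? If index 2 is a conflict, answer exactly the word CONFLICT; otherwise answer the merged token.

Final LEFT:  [bravo, charlie, echo, alpha, charlie, foxtrot, delta, bravo]
Final RIGHT: [bravo, charlie, foxtrot, charlie, foxtrot, charlie, bravo, bravo]
i=0: L=bravo R=bravo -> agree -> bravo
i=1: L=charlie R=charlie -> agree -> charlie
i=2: L=echo=BASE, R=foxtrot -> take RIGHT -> foxtrot
i=3: L=alpha, R=charlie=BASE -> take LEFT -> alpha
i=4: L=charlie, R=foxtrot=BASE -> take LEFT -> charlie
i=5: L=foxtrot, R=charlie=BASE -> take LEFT -> foxtrot
i=6: L=delta, R=bravo=BASE -> take LEFT -> delta
i=7: L=bravo R=bravo -> agree -> bravo
Index 2 -> foxtrot

Answer: foxtrot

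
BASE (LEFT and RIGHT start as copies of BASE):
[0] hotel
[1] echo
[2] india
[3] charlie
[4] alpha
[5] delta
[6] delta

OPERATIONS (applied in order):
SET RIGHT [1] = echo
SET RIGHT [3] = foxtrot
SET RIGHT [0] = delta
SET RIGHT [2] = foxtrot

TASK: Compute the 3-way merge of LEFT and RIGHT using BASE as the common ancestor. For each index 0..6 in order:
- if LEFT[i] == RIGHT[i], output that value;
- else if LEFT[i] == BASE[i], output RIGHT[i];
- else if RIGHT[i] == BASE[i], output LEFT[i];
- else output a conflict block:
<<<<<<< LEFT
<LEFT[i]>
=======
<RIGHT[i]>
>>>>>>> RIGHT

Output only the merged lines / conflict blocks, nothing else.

Final LEFT:  [hotel, echo, india, charlie, alpha, delta, delta]
Final RIGHT: [delta, echo, foxtrot, foxtrot, alpha, delta, delta]
i=0: L=hotel=BASE, R=delta -> take RIGHT -> delta
i=1: L=echo R=echo -> agree -> echo
i=2: L=india=BASE, R=foxtrot -> take RIGHT -> foxtrot
i=3: L=charlie=BASE, R=foxtrot -> take RIGHT -> foxtrot
i=4: L=alpha R=alpha -> agree -> alpha
i=5: L=delta R=delta -> agree -> delta
i=6: L=delta R=delta -> agree -> delta

Answer: delta
echo
foxtrot
foxtrot
alpha
delta
delta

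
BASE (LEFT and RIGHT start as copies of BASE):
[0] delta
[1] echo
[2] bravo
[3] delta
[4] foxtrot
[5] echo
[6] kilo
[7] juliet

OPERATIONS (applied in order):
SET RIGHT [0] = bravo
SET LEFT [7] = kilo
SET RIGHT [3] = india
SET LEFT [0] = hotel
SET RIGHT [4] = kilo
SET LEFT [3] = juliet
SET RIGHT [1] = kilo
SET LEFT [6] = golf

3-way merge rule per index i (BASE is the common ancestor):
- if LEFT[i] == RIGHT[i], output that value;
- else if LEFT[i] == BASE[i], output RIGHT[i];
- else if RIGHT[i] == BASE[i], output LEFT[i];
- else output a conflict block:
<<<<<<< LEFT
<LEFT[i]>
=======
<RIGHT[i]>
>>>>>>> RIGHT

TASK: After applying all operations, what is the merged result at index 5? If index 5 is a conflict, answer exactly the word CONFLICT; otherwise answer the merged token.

Answer: echo

Derivation:
Final LEFT:  [hotel, echo, bravo, juliet, foxtrot, echo, golf, kilo]
Final RIGHT: [bravo, kilo, bravo, india, kilo, echo, kilo, juliet]
i=0: BASE=delta L=hotel R=bravo all differ -> CONFLICT
i=1: L=echo=BASE, R=kilo -> take RIGHT -> kilo
i=2: L=bravo R=bravo -> agree -> bravo
i=3: BASE=delta L=juliet R=india all differ -> CONFLICT
i=4: L=foxtrot=BASE, R=kilo -> take RIGHT -> kilo
i=5: L=echo R=echo -> agree -> echo
i=6: L=golf, R=kilo=BASE -> take LEFT -> golf
i=7: L=kilo, R=juliet=BASE -> take LEFT -> kilo
Index 5 -> echo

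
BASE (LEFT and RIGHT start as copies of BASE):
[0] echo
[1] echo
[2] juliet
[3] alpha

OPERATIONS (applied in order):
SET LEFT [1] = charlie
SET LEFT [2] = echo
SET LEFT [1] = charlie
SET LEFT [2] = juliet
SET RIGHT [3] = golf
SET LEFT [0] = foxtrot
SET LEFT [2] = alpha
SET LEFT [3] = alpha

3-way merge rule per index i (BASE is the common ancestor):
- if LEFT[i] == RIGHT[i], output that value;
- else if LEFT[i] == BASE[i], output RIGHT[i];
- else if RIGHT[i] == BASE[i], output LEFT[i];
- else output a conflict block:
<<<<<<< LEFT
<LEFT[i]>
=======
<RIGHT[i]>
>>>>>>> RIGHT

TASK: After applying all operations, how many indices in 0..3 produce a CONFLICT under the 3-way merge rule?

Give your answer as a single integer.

Final LEFT:  [foxtrot, charlie, alpha, alpha]
Final RIGHT: [echo, echo, juliet, golf]
i=0: L=foxtrot, R=echo=BASE -> take LEFT -> foxtrot
i=1: L=charlie, R=echo=BASE -> take LEFT -> charlie
i=2: L=alpha, R=juliet=BASE -> take LEFT -> alpha
i=3: L=alpha=BASE, R=golf -> take RIGHT -> golf
Conflict count: 0

Answer: 0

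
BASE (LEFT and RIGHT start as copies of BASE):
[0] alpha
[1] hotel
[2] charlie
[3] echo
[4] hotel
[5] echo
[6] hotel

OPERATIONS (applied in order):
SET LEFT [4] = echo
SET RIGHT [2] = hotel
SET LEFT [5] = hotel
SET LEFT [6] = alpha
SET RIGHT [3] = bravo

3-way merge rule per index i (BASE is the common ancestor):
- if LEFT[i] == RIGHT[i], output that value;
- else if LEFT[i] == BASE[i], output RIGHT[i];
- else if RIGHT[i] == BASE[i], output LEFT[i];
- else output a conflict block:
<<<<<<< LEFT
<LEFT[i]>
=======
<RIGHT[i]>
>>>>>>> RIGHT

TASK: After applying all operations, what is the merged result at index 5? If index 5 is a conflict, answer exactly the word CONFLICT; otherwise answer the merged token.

Answer: hotel

Derivation:
Final LEFT:  [alpha, hotel, charlie, echo, echo, hotel, alpha]
Final RIGHT: [alpha, hotel, hotel, bravo, hotel, echo, hotel]
i=0: L=alpha R=alpha -> agree -> alpha
i=1: L=hotel R=hotel -> agree -> hotel
i=2: L=charlie=BASE, R=hotel -> take RIGHT -> hotel
i=3: L=echo=BASE, R=bravo -> take RIGHT -> bravo
i=4: L=echo, R=hotel=BASE -> take LEFT -> echo
i=5: L=hotel, R=echo=BASE -> take LEFT -> hotel
i=6: L=alpha, R=hotel=BASE -> take LEFT -> alpha
Index 5 -> hotel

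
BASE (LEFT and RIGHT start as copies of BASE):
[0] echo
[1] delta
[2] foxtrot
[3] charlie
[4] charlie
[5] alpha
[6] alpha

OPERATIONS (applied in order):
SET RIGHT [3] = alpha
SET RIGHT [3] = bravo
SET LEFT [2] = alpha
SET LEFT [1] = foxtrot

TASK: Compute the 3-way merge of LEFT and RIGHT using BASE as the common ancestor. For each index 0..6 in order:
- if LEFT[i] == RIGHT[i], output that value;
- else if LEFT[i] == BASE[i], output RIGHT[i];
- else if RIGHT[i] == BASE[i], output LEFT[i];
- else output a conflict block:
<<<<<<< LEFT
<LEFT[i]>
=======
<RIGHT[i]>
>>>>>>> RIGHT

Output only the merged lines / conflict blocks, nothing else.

Answer: echo
foxtrot
alpha
bravo
charlie
alpha
alpha

Derivation:
Final LEFT:  [echo, foxtrot, alpha, charlie, charlie, alpha, alpha]
Final RIGHT: [echo, delta, foxtrot, bravo, charlie, alpha, alpha]
i=0: L=echo R=echo -> agree -> echo
i=1: L=foxtrot, R=delta=BASE -> take LEFT -> foxtrot
i=2: L=alpha, R=foxtrot=BASE -> take LEFT -> alpha
i=3: L=charlie=BASE, R=bravo -> take RIGHT -> bravo
i=4: L=charlie R=charlie -> agree -> charlie
i=5: L=alpha R=alpha -> agree -> alpha
i=6: L=alpha R=alpha -> agree -> alpha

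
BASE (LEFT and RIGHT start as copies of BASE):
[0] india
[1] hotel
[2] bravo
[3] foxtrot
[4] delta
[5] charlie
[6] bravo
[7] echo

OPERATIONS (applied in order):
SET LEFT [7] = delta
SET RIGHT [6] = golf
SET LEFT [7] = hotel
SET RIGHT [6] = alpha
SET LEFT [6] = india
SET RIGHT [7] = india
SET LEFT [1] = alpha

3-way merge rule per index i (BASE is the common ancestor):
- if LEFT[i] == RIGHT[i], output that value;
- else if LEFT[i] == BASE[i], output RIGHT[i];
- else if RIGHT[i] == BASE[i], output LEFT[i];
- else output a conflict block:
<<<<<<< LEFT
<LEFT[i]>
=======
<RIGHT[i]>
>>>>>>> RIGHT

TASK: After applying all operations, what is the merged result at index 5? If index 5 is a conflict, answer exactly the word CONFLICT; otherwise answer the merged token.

Final LEFT:  [india, alpha, bravo, foxtrot, delta, charlie, india, hotel]
Final RIGHT: [india, hotel, bravo, foxtrot, delta, charlie, alpha, india]
i=0: L=india R=india -> agree -> india
i=1: L=alpha, R=hotel=BASE -> take LEFT -> alpha
i=2: L=bravo R=bravo -> agree -> bravo
i=3: L=foxtrot R=foxtrot -> agree -> foxtrot
i=4: L=delta R=delta -> agree -> delta
i=5: L=charlie R=charlie -> agree -> charlie
i=6: BASE=bravo L=india R=alpha all differ -> CONFLICT
i=7: BASE=echo L=hotel R=india all differ -> CONFLICT
Index 5 -> charlie

Answer: charlie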